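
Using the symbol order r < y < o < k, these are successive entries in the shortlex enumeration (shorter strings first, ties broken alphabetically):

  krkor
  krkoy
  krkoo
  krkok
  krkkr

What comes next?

krkky

Find the rightmost character of krkkr below k, bump it to the next letter, and reset everything to its right to r.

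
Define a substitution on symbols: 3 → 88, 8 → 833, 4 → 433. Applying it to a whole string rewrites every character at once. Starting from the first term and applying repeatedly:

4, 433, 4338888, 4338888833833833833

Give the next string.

φ(4338888833833833833) expands symbol-by-symbol to 433 88 88 833 833 833 833 833 88 88 833 88 88 833 88 88 833 88 88; joining the 19 pieces gives the next term.

43388888338338338338338888833888883388888338888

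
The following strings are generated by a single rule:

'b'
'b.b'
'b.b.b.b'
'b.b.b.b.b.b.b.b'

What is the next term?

b.b.b.b.b.b.b.b.b.b.b.b.b.b.b.b

s(k+1) = s(k)·.·s(k) — each term doubles the last with '.' between the halves.
One more doubling of b.b.b.b.b.b.b.b gives the answer.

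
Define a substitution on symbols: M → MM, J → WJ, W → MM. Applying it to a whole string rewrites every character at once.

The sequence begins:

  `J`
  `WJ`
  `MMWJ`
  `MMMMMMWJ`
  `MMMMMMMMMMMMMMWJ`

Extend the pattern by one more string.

Applying the rule to each of the 16 symbols of MMMMMMMMMMMMMMWJ gives the pieces MM MM MM MM MM MM MM MM MM MM MM MM MM MM MM WJ, which concatenate to the answer.

MMMMMMMMMMMMMMMMMMMMMMMMMMMMMMWJ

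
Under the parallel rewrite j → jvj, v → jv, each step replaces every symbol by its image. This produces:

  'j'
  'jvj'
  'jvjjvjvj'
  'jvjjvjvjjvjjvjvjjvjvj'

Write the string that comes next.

jvjjvjvjjvjjvjvjjvjvjjvjjvjvjjvjjvjvjjvjvjjvjjvjvjjvjvj

Applying the rule to each of the 21 symbols of jvjjvjvjjvjjvjvjjvjvj gives the pieces jvj jv jvj jvj jv jvj jv jvj jvj jv jvj jvj jv jvj jv jvj jvj jv jvj jv jvj, which concatenate to the answer.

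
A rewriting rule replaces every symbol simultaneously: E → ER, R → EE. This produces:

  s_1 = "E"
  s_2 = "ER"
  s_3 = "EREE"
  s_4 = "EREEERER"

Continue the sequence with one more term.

Apply φ to EREEERER symbol by symbol: E→ER, R→EE, E→ER, E→ER, E→ER, R→EE, E→ER, R→EE; joined: ER EE ER ER ER EE ER EE.

EREEEREREREEEREE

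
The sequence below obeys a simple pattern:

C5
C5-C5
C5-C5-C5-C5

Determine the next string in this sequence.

s(k+1) = s(k)·-·s(k) — each term doubles the last with '-' between the halves.
Doubling C5-C5-C5-C5 with '-' between the halves:

C5-C5-C5-C5-C5-C5-C5-C5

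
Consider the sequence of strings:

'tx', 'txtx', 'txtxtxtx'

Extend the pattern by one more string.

txtxtxtxtxtxtxtx

s(k+1) = s(k)·s(k) — each term doubles the last.
So the next term is two copies of txtxtxtx.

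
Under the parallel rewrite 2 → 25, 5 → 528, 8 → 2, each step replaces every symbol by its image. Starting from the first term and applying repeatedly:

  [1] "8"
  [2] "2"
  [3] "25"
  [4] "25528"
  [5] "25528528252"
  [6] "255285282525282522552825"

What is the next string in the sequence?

Rewriting the 24 symbols of 255285282525282522552825 one by one yields 25 528 528 25 2 528 25 2 25 528 25 528 25 2 25 528 25 25 528 528 25 2 25 528; concatenated:

25528528252528252255282552825225528252552852825225528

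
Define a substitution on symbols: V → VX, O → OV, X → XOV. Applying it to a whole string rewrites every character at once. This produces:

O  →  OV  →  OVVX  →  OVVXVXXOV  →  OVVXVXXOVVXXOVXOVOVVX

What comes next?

Replace each of the 21 characters of OVVXVXXOVVXXOVXOVOVVX in place — OV VX VX XOV VX XOV XOV OV VX VX XOV XOV OV VX XOV OV VX OV VX VX XOV — and concatenate.

OVVXVXXOVVXXOVXOVOVVXVXXOVXOVOVVXXOVOVVXOVVXVXXOV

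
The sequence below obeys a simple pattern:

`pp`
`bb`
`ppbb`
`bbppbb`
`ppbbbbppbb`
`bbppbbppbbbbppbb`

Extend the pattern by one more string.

ppbbbbppbbbbppbbppbbbbppbb

This is a Fibonacci-style word recurrence s(k) = s(k−2)·s(k−1): e.g. pp·bb = ppbb.
The next term joins ppbbbbppbb and bbppbbppbbbbppbb.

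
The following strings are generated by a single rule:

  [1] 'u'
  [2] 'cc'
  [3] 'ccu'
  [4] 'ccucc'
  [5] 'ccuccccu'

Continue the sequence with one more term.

ccuccccuccucc

Each term (from the third on) is the previous term followed by the one before it: term 3 = cc·u = ccu.
So term 6 is ccuccccu·ccucc.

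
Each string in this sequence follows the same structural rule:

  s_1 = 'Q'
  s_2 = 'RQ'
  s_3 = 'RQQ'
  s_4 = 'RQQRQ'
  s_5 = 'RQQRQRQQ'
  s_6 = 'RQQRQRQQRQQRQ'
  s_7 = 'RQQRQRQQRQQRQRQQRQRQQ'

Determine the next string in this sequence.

RQQRQRQQRQQRQRQQRQRQQRQQRQRQQRQQRQ

Each term (from the third on) is the previous term followed by the one before it: term 3 = RQ·Q = RQQ.
The next term joins RQQRQRQQRQQRQRQQRQRQQ and RQQRQRQQRQQRQ.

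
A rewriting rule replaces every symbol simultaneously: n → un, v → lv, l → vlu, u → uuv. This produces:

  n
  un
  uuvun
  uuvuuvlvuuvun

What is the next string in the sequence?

Rewriting the 13 symbols of uuvuuvlvuuvun one by one yields uuv uuv lv uuv uuv lv vlu lv uuv uuv lv uuv un; concatenated:

uuvuuvlvuuvuuvlvvlulvuuvuuvlvuuvun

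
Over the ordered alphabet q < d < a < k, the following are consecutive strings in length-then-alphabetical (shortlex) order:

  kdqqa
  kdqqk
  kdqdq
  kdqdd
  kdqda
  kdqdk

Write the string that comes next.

Find the rightmost character of kdqdk below k, bump it to the next letter, and reset everything to its right to q.

kdqaq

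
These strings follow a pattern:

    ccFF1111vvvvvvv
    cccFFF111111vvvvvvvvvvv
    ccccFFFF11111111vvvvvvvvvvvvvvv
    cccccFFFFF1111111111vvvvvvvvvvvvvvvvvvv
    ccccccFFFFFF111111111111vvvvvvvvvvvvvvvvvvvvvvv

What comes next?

cccccccFFFFFFF11111111111111vvvvvvvvvvvvvvvvvvvvvvvvvvv

Each string has the form c^{n} F^{n} 1^{2n} v^{4n-1}, where the shown terms are n = 2, 3, 4, 5, 6.
Setting n = 7 gives 7, 7, 14, 27 characters in each block.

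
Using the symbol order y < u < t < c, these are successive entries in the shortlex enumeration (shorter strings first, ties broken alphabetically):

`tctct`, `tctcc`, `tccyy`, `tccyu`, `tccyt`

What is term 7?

tccuy

Advancing 2 positions from tccyt through tccyt → tccyc reaches term 7.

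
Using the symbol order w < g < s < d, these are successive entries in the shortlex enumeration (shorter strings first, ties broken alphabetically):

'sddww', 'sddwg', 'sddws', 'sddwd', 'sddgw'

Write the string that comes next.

sddgg

The successor of sddgw increments the rightmost position that isn't already d and resets every position after it to w.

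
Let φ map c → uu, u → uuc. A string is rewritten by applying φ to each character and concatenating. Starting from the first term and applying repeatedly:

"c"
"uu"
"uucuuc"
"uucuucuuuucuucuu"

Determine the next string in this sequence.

uucuucuuuucuucuuuucuucuucuucuuuucuucuuuucuuc

Replace each of the 16 characters of uucuucuuuucuucuu in place — uuc uuc uu uuc uuc uu uuc uuc uuc uuc uu uuc uuc uu uuc uuc — and concatenate.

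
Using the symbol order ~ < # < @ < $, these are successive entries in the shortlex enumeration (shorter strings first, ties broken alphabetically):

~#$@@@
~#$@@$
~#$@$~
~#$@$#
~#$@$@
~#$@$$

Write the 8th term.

~#$$~#

Continuing the enumeration 2 steps past ~#$@$$: ~#$@$$ → ~#$$~~ → (answer).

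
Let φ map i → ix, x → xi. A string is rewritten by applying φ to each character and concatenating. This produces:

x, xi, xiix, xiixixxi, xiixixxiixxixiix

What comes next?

xiixixxiixxixiixixxixiixxiixixxi

Replace each of the 16 characters of xiixixxiixxixiix in place — xi ix ix xi ix xi xi ix ix xi xi ix xi ix ix xi — and concatenate.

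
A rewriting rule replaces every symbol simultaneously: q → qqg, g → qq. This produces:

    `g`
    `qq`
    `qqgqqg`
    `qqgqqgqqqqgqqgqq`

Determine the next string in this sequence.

Rewriting the 16 symbols of qqgqqgqqqqgqqgqq one by one yields qqg qqg qq qqg qqg qq qqg qqg qqg qqg qq qqg qqg qq qqg qqg; concatenated:

qqgqqgqqqqgqqgqqqqgqqgqqgqqgqqqqgqqgqqqqgqqg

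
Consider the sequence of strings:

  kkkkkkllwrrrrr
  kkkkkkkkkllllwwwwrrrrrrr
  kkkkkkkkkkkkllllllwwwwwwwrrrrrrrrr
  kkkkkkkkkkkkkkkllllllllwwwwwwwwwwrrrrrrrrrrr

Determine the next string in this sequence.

Reading off run lengths: k runs 6, 9, 12, 15; l runs 2, 4, 6, 8; w runs 1, 4, 7, 10; r runs 5, 7, 9, 11 — each is linear in n (n = 1, 2, …).
Setting n = 5 gives 18, 10, 13, 13 characters in each block.

kkkkkkkkkkkkkkkkkkllllllllllwwwwwwwwwwwwwrrrrrrrrrrrrr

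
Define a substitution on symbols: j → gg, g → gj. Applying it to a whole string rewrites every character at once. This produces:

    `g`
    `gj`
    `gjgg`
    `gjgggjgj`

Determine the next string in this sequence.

gjgggjgjgjgggjgg

Expanding gjgggjgj: g→gj, j→gg, g→gj, g→gj, g→gj, j→gg, g→gj, j→gg. Concatenated: gj gg gj gj gj gg gj gg.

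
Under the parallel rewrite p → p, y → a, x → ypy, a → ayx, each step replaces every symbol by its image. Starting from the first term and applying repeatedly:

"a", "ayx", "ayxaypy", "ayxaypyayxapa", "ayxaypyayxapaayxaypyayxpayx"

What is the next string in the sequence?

Replace each of the 27 characters of ayxaypyayxapaayxaypyayxpayx in place — ayx a ypy ayx a p a ayx a ypy ayx p ayx ayx a ypy ayx a p a ayx a ypy p ayx a ypy — and concatenate.

ayxaypyayxapaayxaypyayxpayxayxaypyayxapaayxaypypayxaypy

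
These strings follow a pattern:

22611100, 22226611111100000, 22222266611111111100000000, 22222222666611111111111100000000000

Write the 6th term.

22222222222266666611111111111111111100000000000000000

Term n consists of 2n 2's, followed by n 6's, followed by 3n 1's, followed by 3n-1 0's (n = 1, 2, …).
Setting n = 6 gives 12, 6, 18, 17 characters in each block.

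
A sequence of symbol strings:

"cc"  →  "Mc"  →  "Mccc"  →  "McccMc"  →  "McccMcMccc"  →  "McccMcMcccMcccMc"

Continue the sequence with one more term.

From term 3 onward, concatenate the last term with the second-to-last: Mc·cc = Mccc, Mccc·Mc = McccMc, …
So term 7 is McccMcMcccMcccMc·McccMcMccc.

McccMcMcccMcccMcMcccMcMccc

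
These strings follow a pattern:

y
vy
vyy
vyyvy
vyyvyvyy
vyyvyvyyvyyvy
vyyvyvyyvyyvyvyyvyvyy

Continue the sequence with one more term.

vyyvyvyyvyyvyvyyvyvyyvyyvyvyyvyyvy

This is a Fibonacci-style word recurrence s(k) = s(k−1)·s(k−2): e.g. vy·y = vyy.
The next term joins vyyvyvyyvyyvyvyyvyvyy and vyyvyvyyvyyvy.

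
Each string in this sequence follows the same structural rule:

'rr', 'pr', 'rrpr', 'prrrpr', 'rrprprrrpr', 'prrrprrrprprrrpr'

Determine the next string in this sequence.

rrprprrrprprrrprrrprprrrpr

Each term (from the third on) is the two preceding terms concatenated in order: term 3 = rr·pr = rrpr.
Continuing: rrprprrrpr · prrrprrrprprrrpr gives term 7.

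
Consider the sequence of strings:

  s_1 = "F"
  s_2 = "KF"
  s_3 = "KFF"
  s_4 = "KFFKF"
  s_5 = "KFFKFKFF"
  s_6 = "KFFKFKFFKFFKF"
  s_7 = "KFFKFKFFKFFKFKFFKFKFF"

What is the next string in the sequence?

KFFKFKFFKFFKFKFFKFKFFKFFKFKFFKFFKF

This is a Fibonacci-style word recurrence s(k) = s(k−1)·s(k−2): e.g. KF·F = KFF.
So term 8 is KFFKFKFFKFFKFKFFKFKFF·KFFKFKFFKFFKF.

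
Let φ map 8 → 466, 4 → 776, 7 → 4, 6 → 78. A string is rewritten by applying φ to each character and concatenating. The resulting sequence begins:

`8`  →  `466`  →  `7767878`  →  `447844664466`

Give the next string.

Expanding 447844664466: 4→776, 4→776, 7→4, 8→466, 4→776, 4→776, 6→78, 6→78, 4→776, 4→776, 6→78, 6→78. Concatenated: 776 776 4 466 776 776 78 78 776 776 78 78.

776776446677677678787767767878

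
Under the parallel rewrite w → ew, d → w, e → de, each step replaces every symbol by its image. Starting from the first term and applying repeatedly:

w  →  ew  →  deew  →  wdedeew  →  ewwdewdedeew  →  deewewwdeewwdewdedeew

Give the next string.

wdedeewdeewewwdedeewewwdeewwdewdedeew

φ(deewewwdeewwdewdedeew) expands symbol-by-symbol to w de de ew de ew ew w de de ew ew w de ew w de w de de ew; joining the 21 pieces gives the next term.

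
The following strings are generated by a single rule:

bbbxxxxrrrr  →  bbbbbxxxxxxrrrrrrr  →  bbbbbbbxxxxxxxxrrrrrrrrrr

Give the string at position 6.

bbbbbbbbbbbbbxxxxxxxxxxxxxxrrrrrrrrrrrrrrrrrrr

Reading off run lengths: b runs 3, 5, 7; x runs 4, 6, 8; r runs 4, 7, 10 — each is linear in n, where the shown terms are n = 2, 3, 4.
For term 6, n = 7, so the run lengths are 13, 14, 19.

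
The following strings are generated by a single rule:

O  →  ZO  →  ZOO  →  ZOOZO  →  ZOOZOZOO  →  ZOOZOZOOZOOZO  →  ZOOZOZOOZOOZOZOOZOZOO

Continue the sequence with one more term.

From term 3 onward, concatenate the last term with the second-to-last: ZO·O = ZOO, ZOO·ZO = ZOOZO, …
So term 8 is ZOOZOZOOZOOZOZOOZOZOO·ZOOZOZOOZOOZO.

ZOOZOZOOZOOZOZOOZOZOOZOOZOZOOZOOZO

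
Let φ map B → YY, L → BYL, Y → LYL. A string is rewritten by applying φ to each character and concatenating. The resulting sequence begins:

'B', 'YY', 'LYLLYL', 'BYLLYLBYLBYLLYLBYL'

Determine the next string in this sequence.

Rewriting the 18 symbols of BYLLYLBYLBYLLYLBYL one by one yields YY LYL BYL BYL LYL BYL YY LYL BYL YY LYL BYL BYL LYL BYL YY LYL BYL; concatenated:

YYLYLBYLBYLLYLBYLYYLYLBYLYYLYLBYLBYLLYLBYLYYLYLBYL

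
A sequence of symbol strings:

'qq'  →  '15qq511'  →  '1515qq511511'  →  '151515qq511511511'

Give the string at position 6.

Every step adds 15 to the front and 511 to the end of the previous string.
From 151515qq511511511, 2 further steps: 151515qq511511511 → 15151515qq511511511511 → (answer).

1515151515qq511511511511511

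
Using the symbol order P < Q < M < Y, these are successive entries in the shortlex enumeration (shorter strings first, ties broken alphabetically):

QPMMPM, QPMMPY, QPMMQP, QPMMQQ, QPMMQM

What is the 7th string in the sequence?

QPMMMP

Stepping forward 2 times from QPMMQM: QPMMQM → QPMMQY, then the target.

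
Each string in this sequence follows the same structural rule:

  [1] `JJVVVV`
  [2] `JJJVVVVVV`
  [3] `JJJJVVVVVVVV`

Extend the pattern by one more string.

The n-th term is n J's then 2n V's, where the shown terms are n = 2, 3, 4.
At n = 5 the blocks have lengths 5, 10.

JJJJJVVVVVVVVVV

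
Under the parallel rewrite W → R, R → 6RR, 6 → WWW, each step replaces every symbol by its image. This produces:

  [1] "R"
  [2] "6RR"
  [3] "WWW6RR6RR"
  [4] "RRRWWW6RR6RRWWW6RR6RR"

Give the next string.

Applying the rule to each of the 21 symbols of RRRWWW6RR6RRWWW6RR6RR gives the pieces 6RR 6RR 6RR R R R WWW 6RR 6RR WWW 6RR 6RR R R R WWW 6RR 6RR WWW 6RR 6RR, which concatenate to the answer.

6RR6RR6RRRRRWWW6RR6RRWWW6RR6RRRRRWWW6RR6RRWWW6RR6RR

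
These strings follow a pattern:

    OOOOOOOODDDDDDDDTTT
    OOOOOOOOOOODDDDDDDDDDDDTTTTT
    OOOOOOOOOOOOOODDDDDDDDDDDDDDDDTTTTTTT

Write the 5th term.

Reading off run lengths: O runs 8, 11, 14; D runs 8, 12, 16; T runs 3, 5, 7 — each is linear in n, where the shown terms are n = 2, 3, 4.
At n = 6 the blocks have lengths 20, 24, 11.

OOOOOOOOOOOOOOOOOOOODDDDDDDDDDDDDDDDDDDDDDDDTTTTTTTTTTT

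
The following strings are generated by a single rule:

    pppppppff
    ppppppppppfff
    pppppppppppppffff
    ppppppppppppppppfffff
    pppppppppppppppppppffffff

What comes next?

Each string has the form p^{3n+1} f^{n}, where the shown terms are n = 2, 3, 4, 5, 6.
For the next term, n = 7, so the run lengths are 22, 7.

ppppppppppppppppppppppfffffff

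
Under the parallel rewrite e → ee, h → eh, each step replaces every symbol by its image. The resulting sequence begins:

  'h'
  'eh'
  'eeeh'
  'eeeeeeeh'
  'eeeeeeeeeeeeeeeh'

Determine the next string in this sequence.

Rewriting the 16 symbols of eeeeeeeeeeeeeeeh one by one yields ee ee ee ee ee ee ee ee ee ee ee ee ee ee ee eh; concatenated:

eeeeeeeeeeeeeeeeeeeeeeeeeeeeeeeh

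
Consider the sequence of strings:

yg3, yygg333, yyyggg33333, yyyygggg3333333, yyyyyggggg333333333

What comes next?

yyyyyygggggg33333333333

The n-th term is n y's then n g's then 2n-1 3's (n = 1, 2, …).
Setting n = 6 gives 6, 6, 11 characters in each block.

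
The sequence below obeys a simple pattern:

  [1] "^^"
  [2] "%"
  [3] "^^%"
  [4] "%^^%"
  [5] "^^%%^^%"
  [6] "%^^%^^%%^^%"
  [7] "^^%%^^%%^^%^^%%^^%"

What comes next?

Each term (from the third on) is the two preceding terms concatenated in order: term 3 = ^^·% = ^^%.
Continuing: %^^%^^%%^^% · ^^%%^^%%^^%^^%%^^% gives term 8.

%^^%^^%%^^%^^%%^^%%^^%^^%%^^%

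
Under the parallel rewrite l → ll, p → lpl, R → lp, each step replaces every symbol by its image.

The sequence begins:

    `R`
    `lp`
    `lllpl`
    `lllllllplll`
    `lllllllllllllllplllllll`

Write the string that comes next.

lllllllllllllllllllllllllllllllplllllllllllllll

Applying the rule to each of the 23 symbols of lllllllllllllllplllllll gives the pieces ll ll ll ll ll ll ll ll ll ll ll ll ll ll ll lpl ll ll ll ll ll ll ll, which concatenate to the answer.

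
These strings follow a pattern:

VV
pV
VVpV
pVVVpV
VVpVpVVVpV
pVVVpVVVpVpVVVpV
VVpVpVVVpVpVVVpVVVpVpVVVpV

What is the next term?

From term 3 onward, concatenate the second-to-last term with the last: VV·pV = VVpV, pV·VVpV = pVVVpV, …
So term 8 is pVVVpVVVpVpVVVpV·VVpVpVVVpVpVVVpVVVpVpVVVpV.

pVVVpVVVpVpVVVpVVVpVpVVVpVpVVVpVVVpVpVVVpV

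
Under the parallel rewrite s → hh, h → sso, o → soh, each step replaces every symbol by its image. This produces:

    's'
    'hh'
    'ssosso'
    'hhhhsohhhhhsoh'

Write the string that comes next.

ssossossossohhsohssossossossossohhsohsso

Applying the rule to each of the 14 symbols of hhhhsohhhhhsoh gives the pieces sso sso sso sso hh soh sso sso sso sso sso hh soh sso, which concatenate to the answer.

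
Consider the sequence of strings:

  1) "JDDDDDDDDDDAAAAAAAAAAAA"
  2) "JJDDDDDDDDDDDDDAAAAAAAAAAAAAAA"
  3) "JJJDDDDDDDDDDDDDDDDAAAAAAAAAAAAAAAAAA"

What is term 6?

JJJJJJDDDDDDDDDDDDDDDDDDDDDDDDDAAAAAAAAAAAAAAAAAAAAAAAAAAA

Reading off run lengths: J runs 1, 2, 3; D runs 10, 13, 16; A runs 12, 15, 18 — each is linear in n, where the shown terms are n = 3, 4, 5.
Setting n = 8 gives 6, 25, 27 characters in each block.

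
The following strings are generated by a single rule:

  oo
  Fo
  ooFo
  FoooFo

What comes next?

ooFoFoooFo

Each term (from the third on) is the two preceding terms concatenated in order: term 3 = oo·Fo = ooFo.
Continuing: ooFo · FoooFo gives term 5.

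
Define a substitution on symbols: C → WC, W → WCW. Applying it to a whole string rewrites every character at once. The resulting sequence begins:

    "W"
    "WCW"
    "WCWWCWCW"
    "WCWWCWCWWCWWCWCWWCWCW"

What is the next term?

WCWWCWCWWCWWCWCWWCWCWWCWWCWCWWCWWCWCWWCWCWWCWWCWCWWCWCW

Replace each of the 21 characters of WCWWCWCWWCWWCWCWWCWCW in place — WCW WC WCW WCW WC WCW WC WCW WCW WC WCW WCW WC WCW WC WCW WCW WC WCW WC WCW — and concatenate.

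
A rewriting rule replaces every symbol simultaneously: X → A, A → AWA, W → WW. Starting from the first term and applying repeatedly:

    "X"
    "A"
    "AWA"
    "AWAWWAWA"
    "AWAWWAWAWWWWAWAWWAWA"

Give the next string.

φ(AWAWWAWAWWWWAWAWWAWA) expands symbol-by-symbol to AWA WW AWA WW WW AWA WW AWA WW WW WW WW AWA WW AWA WW WW AWA WW AWA; joining the 20 pieces gives the next term.

AWAWWAWAWWWWAWAWWAWAWWWWWWWWAWAWWAWAWWWWAWAWWAWA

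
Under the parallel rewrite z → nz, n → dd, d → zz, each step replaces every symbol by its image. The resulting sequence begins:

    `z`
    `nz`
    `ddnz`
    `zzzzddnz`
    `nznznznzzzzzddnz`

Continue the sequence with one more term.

φ(nznznznzzzzzddnz) expands symbol-by-symbol to dd nz dd nz dd nz dd nz nz nz nz nz zz zz dd nz; joining the 16 pieces gives the next term.

ddnzddnzddnzddnznznznznzzzzzddnz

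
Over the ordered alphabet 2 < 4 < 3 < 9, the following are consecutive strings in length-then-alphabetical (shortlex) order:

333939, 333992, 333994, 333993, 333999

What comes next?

339222

Treat 333999 as a base-4 numeral over the given alphabet and add one, carrying through any trailing 9's.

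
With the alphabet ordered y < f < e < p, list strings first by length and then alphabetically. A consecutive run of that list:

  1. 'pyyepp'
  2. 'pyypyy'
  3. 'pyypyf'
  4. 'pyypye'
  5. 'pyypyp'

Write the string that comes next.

pyypfy

Treat pyypyp as a base-4 numeral over the given alphabet and add one, carrying through any trailing p's.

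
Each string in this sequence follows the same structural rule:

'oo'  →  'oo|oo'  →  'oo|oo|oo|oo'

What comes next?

Every step duplicates the string with '|' between the halves.
So the next term is two copies of oo|oo|oo|oo with '|' between the halves.

oo|oo|oo|oo|oo|oo|oo|oo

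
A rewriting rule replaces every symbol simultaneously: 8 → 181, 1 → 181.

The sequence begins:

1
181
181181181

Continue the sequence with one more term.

181181181181181181181181181

Apply φ to 181181181 symbol by symbol: 1→181, 8→181, 1→181, 1→181, 8→181, 1→181, 1→181, 8→181, 1→181; joined: 181 181 181 181 181 181 181 181 181.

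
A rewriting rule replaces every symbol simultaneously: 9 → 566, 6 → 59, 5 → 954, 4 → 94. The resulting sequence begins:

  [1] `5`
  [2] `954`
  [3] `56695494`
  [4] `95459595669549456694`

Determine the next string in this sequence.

Applying the rule to each of the 20 symbols of 95459595669549456694 gives the pieces 566 954 94 954 566 954 566 954 59 59 566 954 94 566 94 954 59 59 566 94, which concatenate to the answer.

5669549495456695456695459595669549456694954595956694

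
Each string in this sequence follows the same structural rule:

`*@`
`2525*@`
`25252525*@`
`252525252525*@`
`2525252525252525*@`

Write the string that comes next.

25252525252525252525*@

Each term is the previous one with 2525 prepended.
One more step from 2525252525252525*@ gives the answer.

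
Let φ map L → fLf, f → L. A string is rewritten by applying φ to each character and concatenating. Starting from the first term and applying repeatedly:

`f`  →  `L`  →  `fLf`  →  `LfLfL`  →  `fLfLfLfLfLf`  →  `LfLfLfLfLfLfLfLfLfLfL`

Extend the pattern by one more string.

Applying the rule to each of the 21 symbols of LfLfLfLfLfLfLfLfLfLfL gives the pieces fLf L fLf L fLf L fLf L fLf L fLf L fLf L fLf L fLf L fLf L fLf, which concatenate to the answer.

fLfLfLfLfLfLfLfLfLfLfLfLfLfLfLfLfLfLfLfLfLf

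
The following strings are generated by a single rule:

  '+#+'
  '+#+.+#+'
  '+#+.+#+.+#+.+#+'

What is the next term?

Each string is two copies of the previous one joined by '.'.
Doubling +#+.+#+.+#+.+#+ with '.' between the halves:

+#+.+#+.+#+.+#+.+#+.+#+.+#+.+#+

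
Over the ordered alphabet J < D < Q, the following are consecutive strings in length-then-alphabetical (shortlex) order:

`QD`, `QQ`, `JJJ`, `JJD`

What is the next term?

JJQ

The successor of JJD increments the rightmost position that isn't already Q and resets every position after it to J.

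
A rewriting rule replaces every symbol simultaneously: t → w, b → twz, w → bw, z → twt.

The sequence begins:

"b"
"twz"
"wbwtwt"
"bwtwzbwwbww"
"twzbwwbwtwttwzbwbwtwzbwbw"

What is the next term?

Rewriting the 25 symbols of twzbwwbwtwttwzbwbwtwzbwbw one by one yields w bw twt twz bw bw twz bw w bw w w bw twt twz bw twz bw w bw twt twz bw twz bw; concatenated:

wbwtwttwzbwbwtwzbwwbwwwbwtwttwzbwtwzbwwbwtwttwzbwtwzbw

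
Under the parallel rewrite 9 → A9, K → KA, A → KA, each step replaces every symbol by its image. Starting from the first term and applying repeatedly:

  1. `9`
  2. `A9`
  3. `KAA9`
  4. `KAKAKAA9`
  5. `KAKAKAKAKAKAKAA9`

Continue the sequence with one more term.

Rewriting the 16 symbols of KAKAKAKAKAKAKAA9 one by one yields KA KA KA KA KA KA KA KA KA KA KA KA KA KA KA A9; concatenated:

KAKAKAKAKAKAKAKAKAKAKAKAKAKAKAA9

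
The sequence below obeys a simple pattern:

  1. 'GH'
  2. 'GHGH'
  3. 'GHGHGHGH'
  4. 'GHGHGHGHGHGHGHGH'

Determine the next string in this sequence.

Each string is two copies of the previous one concatenated.
So the next term is two copies of GHGHGHGHGHGHGHGH.

GHGHGHGHGHGHGHGHGHGHGHGHGHGHGHGH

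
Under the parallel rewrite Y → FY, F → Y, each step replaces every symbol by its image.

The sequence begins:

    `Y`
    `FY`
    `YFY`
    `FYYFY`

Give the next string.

Expanding FYYFY: F→Y, Y→FY, Y→FY, F→Y, Y→FY. Concatenated: Y FY FY Y FY.

YFYFYYFY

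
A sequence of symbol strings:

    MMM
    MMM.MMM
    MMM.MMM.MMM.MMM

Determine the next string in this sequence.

Each string is two copies of the previous one joined by '.'.
So the next term is two copies of MMM.MMM.MMM.MMM with '.' between the halves.

MMM.MMM.MMM.MMM.MMM.MMM.MMM.MMM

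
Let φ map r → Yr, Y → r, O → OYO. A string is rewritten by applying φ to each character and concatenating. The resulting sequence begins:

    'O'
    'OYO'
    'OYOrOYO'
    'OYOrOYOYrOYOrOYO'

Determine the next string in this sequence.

Replace each of the 16 characters of OYOrOYOYrOYOrOYO in place — OYO r OYO Yr OYO r OYO r Yr OYO r OYO Yr OYO r OYO — and concatenate.

OYOrOYOYrOYOrOYOrYrOYOrOYOYrOYOrOYO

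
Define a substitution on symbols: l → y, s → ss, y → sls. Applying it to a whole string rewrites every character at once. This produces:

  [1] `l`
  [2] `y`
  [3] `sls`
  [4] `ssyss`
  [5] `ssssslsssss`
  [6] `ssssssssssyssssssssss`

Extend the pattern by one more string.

Rewriting the 21 symbols of ssssssssssyssssssssss one by one yields ss ss ss ss ss ss ss ss ss ss sls ss ss ss ss ss ss ss ss ss ss; concatenated:

ssssssssssssssssssssslsssssssssssssssssssss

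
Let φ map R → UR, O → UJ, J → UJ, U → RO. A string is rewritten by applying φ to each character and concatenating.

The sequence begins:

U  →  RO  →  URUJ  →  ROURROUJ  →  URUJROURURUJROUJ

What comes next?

ROURROUJURUJROURROURROUJURUJROUJ

φ(URUJROURURUJROUJ) expands symbol-by-symbol to RO UR RO UJ UR UJ RO UR RO UR RO UJ UR UJ RO UJ; joining the 16 pieces gives the next term.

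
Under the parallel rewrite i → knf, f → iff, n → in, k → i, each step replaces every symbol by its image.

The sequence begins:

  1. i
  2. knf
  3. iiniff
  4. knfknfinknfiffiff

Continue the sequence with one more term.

Rewriting the 17 symbols of knfknfinknfiffiff one by one yields i in iff i in iff knf in i in iff knf iff iff knf iff iff; concatenated:

iiniffiiniffknfiniiniffknfiffiffknfiffiff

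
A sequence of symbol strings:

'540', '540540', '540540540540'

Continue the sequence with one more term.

Every step duplicates the string.
Doubling 540540540540:

540540540540540540540540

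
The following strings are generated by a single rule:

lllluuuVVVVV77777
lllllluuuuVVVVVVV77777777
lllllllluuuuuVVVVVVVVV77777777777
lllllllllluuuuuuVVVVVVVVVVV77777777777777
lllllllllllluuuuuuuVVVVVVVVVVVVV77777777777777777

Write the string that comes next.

Each string has the form l^{2n} u^{n+1} V^{2n+1} 7^{3n-1}, where the shown terms are n = 2, 3, 4, 5, 6.
At n = 7 the blocks have lengths 14, 8, 15, 20.

lllllllllllllluuuuuuuuVVVVVVVVVVVVVVV77777777777777777777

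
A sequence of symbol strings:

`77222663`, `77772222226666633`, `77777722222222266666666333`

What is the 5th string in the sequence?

77777777772222222222222226666666666666633333

Term n consists of 2n 7's, followed by 3n 2's, followed by 3n-1 6's, followed by n 3's (n = 1, 2, …).
For term 5, n = 5, so the run lengths are 10, 15, 14, 5.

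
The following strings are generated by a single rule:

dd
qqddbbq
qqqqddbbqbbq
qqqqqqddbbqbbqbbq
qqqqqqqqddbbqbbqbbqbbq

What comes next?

qqqqqqqqqqddbbqbbqbbqbbqbbq

Every step adds qq to the front and bbq to the end of the previous string.
So the next term is qq·qqqqqqqqddbbqbbqbbqbbq·bbq.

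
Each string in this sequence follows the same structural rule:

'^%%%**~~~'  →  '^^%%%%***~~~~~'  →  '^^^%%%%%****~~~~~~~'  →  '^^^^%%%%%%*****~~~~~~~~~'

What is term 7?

^^^^^^^%%%%%%%%%********~~~~~~~~~~~~~~~

Reading off run lengths: ^ runs 1, 2, 3, 4; % runs 3, 4, 5, 6; * runs 2, 3, 4, 5; ~ runs 3, 5, 7, 9 — each is linear in n (n = 1, 2, …).
For term 7, n = 7, so the run lengths are 7, 9, 8, 15.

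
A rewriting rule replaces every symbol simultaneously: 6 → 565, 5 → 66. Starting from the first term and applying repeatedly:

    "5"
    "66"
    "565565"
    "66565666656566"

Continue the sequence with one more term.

56556566565665655655655656656566565565

Replace each of the 14 characters of 66565666656566 in place — 565 565 66 565 66 565 565 565 565 66 565 66 565 565 — and concatenate.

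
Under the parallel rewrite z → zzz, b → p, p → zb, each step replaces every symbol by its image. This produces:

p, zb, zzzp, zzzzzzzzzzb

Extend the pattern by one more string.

zzzzzzzzzzzzzzzzzzzzzzzzzzzzzzp

Rewriting each symbol of zzzzzzzzzzb: z→zzz, z→zzz, z→zzz, z→zzz, z→zzz, z→zzz, z→zzz, z→zzz, z→zzz, z→zzz, b→p, which concatenates to zzz zzz zzz zzz zzz zzz zzz zzz zzz zzz p.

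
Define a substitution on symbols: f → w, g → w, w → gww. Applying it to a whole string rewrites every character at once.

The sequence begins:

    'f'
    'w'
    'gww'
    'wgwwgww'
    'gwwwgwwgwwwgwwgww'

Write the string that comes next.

φ(gwwwgwwgwwwgwwgww) expands symbol-by-symbol to w gww gww gww w gww gww w gww gww gww w gww gww w gww gww; joining the 17 pieces gives the next term.

wgwwgwwgwwwgwwgwwwgwwgwwgwwwgwwgwwwgwwgww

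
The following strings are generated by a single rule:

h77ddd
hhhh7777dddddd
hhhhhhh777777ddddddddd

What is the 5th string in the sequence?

hhhhhhhhhhhhh7777777777ddddddddddddddd

Reading off run lengths: h runs 1, 4, 7; 7 runs 2, 4, 6; d runs 3, 6, 9 — each is linear in n (n = 1, 2, …).
Setting n = 5 gives 13, 10, 15 characters in each block.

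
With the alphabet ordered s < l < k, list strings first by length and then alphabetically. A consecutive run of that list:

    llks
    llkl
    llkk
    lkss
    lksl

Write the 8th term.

Continuing the enumeration 3 steps past lksl: lksl → lksk → lkls → (answer).

lkll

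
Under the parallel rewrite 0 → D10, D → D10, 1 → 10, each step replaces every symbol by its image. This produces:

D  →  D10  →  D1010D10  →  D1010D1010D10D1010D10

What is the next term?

Rewriting the 21 symbols of D1010D1010D10D1010D10 one by one yields D10 10 D10 10 D10 D10 10 D10 10 D10 D10 10 D10 D10 10 D10 10 D10 D10 10 D10; concatenated:

D1010D1010D10D1010D1010D10D1010D10D1010D1010D10D1010D10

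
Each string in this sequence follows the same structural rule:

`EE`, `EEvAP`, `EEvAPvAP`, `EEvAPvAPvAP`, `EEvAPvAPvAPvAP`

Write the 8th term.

EEvAPvAPvAPvAPvAPvAPvAP

Every step adds vAP to the end: s(k+1) = s(k)·vAP.
From EEvAPvAPvAPvAP, 3 further steps: EEvAPvAPvAPvAP → EEvAPvAPvAPvAPvAP → EEvAPvAPvAPvAPvAPvAP → (answer).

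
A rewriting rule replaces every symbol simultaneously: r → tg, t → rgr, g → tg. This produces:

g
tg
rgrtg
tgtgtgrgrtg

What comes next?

rgrtgrgrtgrgrtgtgtgtgrgrtg

Rewriting each symbol of tgtgtgrgrtg: t→rgr, g→tg, t→rgr, g→tg, t→rgr, g→tg, r→tg, g→tg, r→tg, t→rgr, g→tg, which concatenates to rgr tg rgr tg rgr tg tg tg tg rgr tg.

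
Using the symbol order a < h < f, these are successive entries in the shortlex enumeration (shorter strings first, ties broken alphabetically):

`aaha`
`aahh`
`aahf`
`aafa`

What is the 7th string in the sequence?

Stepping forward 3 times from aafa: aafa → aafh → aaff, then the target.

ahaa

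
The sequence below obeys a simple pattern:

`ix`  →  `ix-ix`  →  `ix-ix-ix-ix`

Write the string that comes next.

Each string is two copies of the previous one joined by '-'.
So the next term is two copies of ix-ix-ix-ix with '-' between the halves.

ix-ix-ix-ix-ix-ix-ix-ix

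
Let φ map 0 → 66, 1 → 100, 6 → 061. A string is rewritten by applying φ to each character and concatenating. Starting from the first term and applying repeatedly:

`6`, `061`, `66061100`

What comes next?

061061660611001006666

Apply φ to 66061100 symbol by symbol: 6→061, 6→061, 0→66, 6→061, 1→100, 1→100, 0→66, 0→66; joined: 061 061 66 061 100 100 66 66.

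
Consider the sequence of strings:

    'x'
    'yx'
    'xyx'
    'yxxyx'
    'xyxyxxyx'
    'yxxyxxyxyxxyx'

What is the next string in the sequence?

Each term (from the third on) is the two preceding terms concatenated in order: term 3 = x·yx = xyx.
The next term joins xyxyxxyx and yxxyxxyxyxxyx.

xyxyxxyxyxxyxxyxyxxyx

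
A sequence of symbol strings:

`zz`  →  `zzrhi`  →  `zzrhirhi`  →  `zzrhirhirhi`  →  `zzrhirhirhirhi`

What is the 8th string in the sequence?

The strings grow by a fixed suffix rhi each time.
From zzrhirhirhirhi, 3 further steps: zzrhirhirhirhi → zzrhirhirhirhirhi → zzrhirhirhirhirhirhi → (answer).

zzrhirhirhirhirhirhirhi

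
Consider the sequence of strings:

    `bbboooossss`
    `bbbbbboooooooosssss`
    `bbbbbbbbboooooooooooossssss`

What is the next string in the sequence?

Each string has the form b^{3n} o^{4n} s^{n+3} (n = 1, 2, …).
At n = 4 the blocks have lengths 12, 16, 7.

bbbbbbbbbbbboooooooooooooooosssssss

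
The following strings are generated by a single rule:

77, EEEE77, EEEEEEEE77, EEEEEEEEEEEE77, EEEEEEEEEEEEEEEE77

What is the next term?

Each term is the previous one with EEEE prepended.
One more step from EEEEEEEEEEEEEEEE77 gives the answer.

EEEEEEEEEEEEEEEEEEEE77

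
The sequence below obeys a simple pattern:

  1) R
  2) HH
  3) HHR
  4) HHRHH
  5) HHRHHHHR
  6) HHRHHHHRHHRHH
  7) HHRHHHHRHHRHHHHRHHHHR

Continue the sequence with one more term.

HHRHHHHRHHRHHHHRHHHHRHHRHHHHRHHRHH

Each term (from the third on) is the previous term followed by the one before it: term 3 = HH·R = HHR.
So term 8 is HHRHHHHRHHRHHHHRHHHHR·HHRHHHHRHHRHH.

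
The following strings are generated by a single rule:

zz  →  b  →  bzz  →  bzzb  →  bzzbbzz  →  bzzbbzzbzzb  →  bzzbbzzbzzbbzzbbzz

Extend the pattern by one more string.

bzzbbzzbzzbbzzbbzzbzzbbzzbzzb

From term 3 onward, concatenate the last term with the second-to-last: b·zz = bzz, bzz·b = bzzb, …
Continuing: bzzbbzzbzzbbzzbbzz · bzzbbzzbzzb gives term 8.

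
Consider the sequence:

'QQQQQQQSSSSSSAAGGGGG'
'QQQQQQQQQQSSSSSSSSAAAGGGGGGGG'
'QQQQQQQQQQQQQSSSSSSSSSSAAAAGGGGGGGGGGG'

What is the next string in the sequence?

QQQQQQQQQQQQQQQQSSSSSSSSSSSSAAAAAGGGGGGGGGGGGGG

Each string has the form Q^{3n+1} S^{2n+2} A^{n} G^{3n-1}, where the shown terms are n = 2, 3, 4.
For the next term, n = 5, so the run lengths are 16, 12, 5, 14.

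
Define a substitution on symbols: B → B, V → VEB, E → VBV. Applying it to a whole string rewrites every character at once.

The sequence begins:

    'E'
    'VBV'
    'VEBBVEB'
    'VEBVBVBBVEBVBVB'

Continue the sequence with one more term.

Rewriting the 15 symbols of VEBVBVBBVEBVBVB one by one yields VEB VBV B VEB B VEB B B VEB VBV B VEB B VEB B; concatenated:

VEBVBVBVEBBVEBBBVEBVBVBVEBBVEBB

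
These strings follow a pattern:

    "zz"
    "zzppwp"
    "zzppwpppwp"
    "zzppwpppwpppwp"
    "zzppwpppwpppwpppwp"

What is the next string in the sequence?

zzppwpppwpppwpppwpppwp

The strings grow by a fixed suffix ppwp each time.
So the next term is zzppwpppwpppwpppwp·ppwp.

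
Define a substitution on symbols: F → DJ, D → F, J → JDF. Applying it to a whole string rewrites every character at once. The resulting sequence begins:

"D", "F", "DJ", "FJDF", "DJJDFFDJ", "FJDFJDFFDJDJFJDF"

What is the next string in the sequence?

DJJDFFDJJDFFDJDJFJDFFJDFDJJDFFDJ

Replace each of the 16 characters of FJDFJDFFDJDJFJDF in place — DJ JDF F DJ JDF F DJ DJ F JDF F JDF DJ JDF F DJ — and concatenate.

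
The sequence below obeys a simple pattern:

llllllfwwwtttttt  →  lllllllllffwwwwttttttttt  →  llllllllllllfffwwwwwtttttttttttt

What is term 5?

llllllllllllllllllfffffwwwwwwwtttttttttttttttttt

Reading off run lengths: l runs 6, 9, 12; f runs 1, 2, 3; w runs 3, 4, 5; t runs 6, 9, 12 — each is linear in n, where the shown terms are n = 2, 3, 4.
At n = 6 the blocks have lengths 18, 5, 7, 18.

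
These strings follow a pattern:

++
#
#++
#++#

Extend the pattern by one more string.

#++##++

This is a Fibonacci-style word recurrence s(k) = s(k−1)·s(k−2): e.g. #·++ = #++.
So term 5 is #++#·#++.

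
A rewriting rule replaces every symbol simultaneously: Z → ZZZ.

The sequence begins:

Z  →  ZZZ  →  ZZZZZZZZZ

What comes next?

Apply φ to ZZZZZZZZZ symbol by symbol: Z→ZZZ, Z→ZZZ, Z→ZZZ, Z→ZZZ, Z→ZZZ, Z→ZZZ, Z→ZZZ, Z→ZZZ, Z→ZZZ; joined: ZZZ ZZZ ZZZ ZZZ ZZZ ZZZ ZZZ ZZZ ZZZ.

ZZZZZZZZZZZZZZZZZZZZZZZZZZZ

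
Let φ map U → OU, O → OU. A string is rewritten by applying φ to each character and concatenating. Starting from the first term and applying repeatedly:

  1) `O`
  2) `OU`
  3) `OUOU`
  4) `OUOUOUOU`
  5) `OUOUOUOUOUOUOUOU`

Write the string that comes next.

φ(OUOUOUOUOUOUOUOU) expands symbol-by-symbol to OU OU OU OU OU OU OU OU OU OU OU OU OU OU OU OU; joining the 16 pieces gives the next term.

OUOUOUOUOUOUOUOUOUOUOUOUOUOUOUOU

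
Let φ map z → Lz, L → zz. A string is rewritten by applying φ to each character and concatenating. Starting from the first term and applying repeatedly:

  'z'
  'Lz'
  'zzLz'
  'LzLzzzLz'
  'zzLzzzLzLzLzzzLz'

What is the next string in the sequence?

LzLzzzLzLzLzzzLzzzLzzzLzLzLzzzLz

Applying the rule to each of the 16 symbols of zzLzzzLzLzLzzzLz gives the pieces Lz Lz zz Lz Lz Lz zz Lz zz Lz zz Lz Lz Lz zz Lz, which concatenate to the answer.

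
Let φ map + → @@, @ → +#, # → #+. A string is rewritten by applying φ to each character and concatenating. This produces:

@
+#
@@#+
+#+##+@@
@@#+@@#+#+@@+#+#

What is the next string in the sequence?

+#+##+@@+#+##+@@#+@@+#+#@@#+@@#+

φ(@@#+@@#+#+@@+#+#) expands symbol-by-symbol to +# +# #+ @@ +# +# #+ @@ #+ @@ +# +# @@ #+ @@ #+; joining the 16 pieces gives the next term.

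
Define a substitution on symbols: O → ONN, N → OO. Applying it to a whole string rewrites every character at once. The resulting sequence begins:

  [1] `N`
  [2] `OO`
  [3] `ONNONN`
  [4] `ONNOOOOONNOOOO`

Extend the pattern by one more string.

Applying the rule to each of the 14 symbols of ONNOOOOONNOOOO gives the pieces ONN OO OO ONN ONN ONN ONN ONN OO OO ONN ONN ONN ONN, which concatenate to the answer.

ONNOOOOONNONNONNONNONNOOOOONNONNONNONN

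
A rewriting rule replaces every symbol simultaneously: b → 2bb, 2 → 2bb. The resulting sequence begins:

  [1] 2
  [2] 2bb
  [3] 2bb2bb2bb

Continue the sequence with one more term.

2bb2bb2bb2bb2bb2bb2bb2bb2bb

Apply φ to 2bb2bb2bb symbol by symbol: 2→2bb, b→2bb, b→2bb, 2→2bb, b→2bb, b→2bb, 2→2bb, b→2bb, b→2bb; joined: 2bb 2bb 2bb 2bb 2bb 2bb 2bb 2bb 2bb.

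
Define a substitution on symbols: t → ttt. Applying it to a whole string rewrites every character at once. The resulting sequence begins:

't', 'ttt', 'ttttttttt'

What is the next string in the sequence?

Expanding ttttttttt: t→ttt, t→ttt, t→ttt, t→ttt, t→ttt, t→ttt, t→ttt, t→ttt, t→ttt. Concatenated: ttt ttt ttt ttt ttt ttt ttt ttt ttt.

ttttttttttttttttttttttttttt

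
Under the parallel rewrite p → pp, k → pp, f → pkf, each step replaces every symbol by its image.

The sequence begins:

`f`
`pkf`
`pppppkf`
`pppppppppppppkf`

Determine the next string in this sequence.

pppppppppppppppppppppppppppppkf

Applying the rule to each of the 15 symbols of pppppppppppppkf gives the pieces pp pp pp pp pp pp pp pp pp pp pp pp pp pp pkf, which concatenate to the answer.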